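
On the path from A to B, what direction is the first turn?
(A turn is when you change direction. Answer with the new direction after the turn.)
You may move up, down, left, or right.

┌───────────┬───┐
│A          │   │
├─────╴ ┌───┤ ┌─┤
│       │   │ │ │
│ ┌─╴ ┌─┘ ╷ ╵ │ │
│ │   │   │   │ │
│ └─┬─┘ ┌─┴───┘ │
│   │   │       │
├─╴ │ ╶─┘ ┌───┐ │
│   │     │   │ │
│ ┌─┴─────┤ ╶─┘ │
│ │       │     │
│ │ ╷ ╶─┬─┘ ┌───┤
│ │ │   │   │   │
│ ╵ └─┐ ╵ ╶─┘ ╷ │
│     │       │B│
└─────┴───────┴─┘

Directions: right, right, right, down, left, left, left, down, down, right, down, left, down, down, down, right, up, up, right, down, right, down, right, right, right, up, right, down
First turn direction: down

Solution:

┌───────────┬───┐
│A → → ↓    │   │
├─────╴ ┌───┤ ┌─┤
│↓ ← ← ↲│   │ │ │
│ ┌─╴ ┌─┘ ╷ ╵ │ │
│↓│   │   │   │ │
│ └─┬─┘ ┌─┴───┘ │
│↳ ↓│   │       │
├─╴ │ ╶─┘ ┌───┐ │
│↓ ↲│     │   │ │
│ ┌─┴─────┤ ╶─┘ │
│↓│↱ ↓    │     │
│ │ ╷ ╶─┬─┘ ┌───┤
│↓│↑│↳ ↓│   │↱ ↓│
│ ╵ └─┐ ╵ ╶─┘ ╷ │
│↳ ↑  │↳ → → ↑│B│
└─────┴───────┴─┘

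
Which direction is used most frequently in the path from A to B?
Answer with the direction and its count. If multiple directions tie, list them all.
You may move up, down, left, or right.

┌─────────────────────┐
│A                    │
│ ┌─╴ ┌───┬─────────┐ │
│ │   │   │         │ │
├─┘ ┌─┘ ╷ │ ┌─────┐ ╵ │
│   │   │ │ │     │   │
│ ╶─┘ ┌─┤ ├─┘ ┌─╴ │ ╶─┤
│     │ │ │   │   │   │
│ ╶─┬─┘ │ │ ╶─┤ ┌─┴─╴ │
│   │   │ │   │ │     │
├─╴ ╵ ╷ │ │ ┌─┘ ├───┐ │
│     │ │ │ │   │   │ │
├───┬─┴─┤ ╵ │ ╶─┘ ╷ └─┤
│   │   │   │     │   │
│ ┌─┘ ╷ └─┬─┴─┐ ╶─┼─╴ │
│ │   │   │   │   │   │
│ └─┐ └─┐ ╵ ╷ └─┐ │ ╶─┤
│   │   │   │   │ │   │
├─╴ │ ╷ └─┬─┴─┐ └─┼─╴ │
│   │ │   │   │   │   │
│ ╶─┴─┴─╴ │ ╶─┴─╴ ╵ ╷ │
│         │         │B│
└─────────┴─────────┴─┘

Directions: right, right, down, left, down, left, down, right, right, up, right, up, right, down, down, down, down, down, right, up, up, up, right, up, right, right, down, left, down, down, left, down, right, right, up, right, down, right, down, left, down, right, down, down
Counts: {'right': 15, 'down': 17, 'left': 5, 'up': 7}
Most common: down (17 times)

Solution:

┌─────────────────────┐
│A → ↓                │
│ ┌─╴ ┌───┬─────────┐ │
│ │↓ ↲│↱ ↓│         │ │
├─┘ ┌─┘ ╷ │ ┌─────┐ ╵ │
│↓ ↲│↱ ↑│↓│ │↱ → ↓│   │
│ ╶─┘ ┌─┤ ├─┘ ┌─╴ │ ╶─┤
│↳ → ↑│ │↓│↱ ↑│↓ ↲│   │
│ ╶─┬─┘ │ │ ╶─┤ ┌─┴─╴ │
│   │   │↓│↑  │↓│     │
├─╴ ╵ ╷ │ │ ┌─┘ ├───┐ │
│     │ │↓│↑│↓ ↲│↱ ↓│ │
├───┬─┴─┤ ╵ │ ╶─┘ ╷ └─┤
│   │   │↳ ↑│↳ → ↑│↳ ↓│
│ ┌─┘ ╷ └─┬─┴─┐ ╶─┼─╴ │
│ │   │   │   │   │↓ ↲│
│ └─┐ └─┐ ╵ ╷ └─┐ │ ╶─┤
│   │   │   │   │ │↳ ↓│
├─╴ │ ╷ └─┬─┴─┐ └─┼─╴ │
│   │ │   │   │   │  ↓│
│ ╶─┴─┴─╴ │ ╶─┴─╴ ╵ ╷ │
│         │         │B│
└─────────┴─────────┴─┘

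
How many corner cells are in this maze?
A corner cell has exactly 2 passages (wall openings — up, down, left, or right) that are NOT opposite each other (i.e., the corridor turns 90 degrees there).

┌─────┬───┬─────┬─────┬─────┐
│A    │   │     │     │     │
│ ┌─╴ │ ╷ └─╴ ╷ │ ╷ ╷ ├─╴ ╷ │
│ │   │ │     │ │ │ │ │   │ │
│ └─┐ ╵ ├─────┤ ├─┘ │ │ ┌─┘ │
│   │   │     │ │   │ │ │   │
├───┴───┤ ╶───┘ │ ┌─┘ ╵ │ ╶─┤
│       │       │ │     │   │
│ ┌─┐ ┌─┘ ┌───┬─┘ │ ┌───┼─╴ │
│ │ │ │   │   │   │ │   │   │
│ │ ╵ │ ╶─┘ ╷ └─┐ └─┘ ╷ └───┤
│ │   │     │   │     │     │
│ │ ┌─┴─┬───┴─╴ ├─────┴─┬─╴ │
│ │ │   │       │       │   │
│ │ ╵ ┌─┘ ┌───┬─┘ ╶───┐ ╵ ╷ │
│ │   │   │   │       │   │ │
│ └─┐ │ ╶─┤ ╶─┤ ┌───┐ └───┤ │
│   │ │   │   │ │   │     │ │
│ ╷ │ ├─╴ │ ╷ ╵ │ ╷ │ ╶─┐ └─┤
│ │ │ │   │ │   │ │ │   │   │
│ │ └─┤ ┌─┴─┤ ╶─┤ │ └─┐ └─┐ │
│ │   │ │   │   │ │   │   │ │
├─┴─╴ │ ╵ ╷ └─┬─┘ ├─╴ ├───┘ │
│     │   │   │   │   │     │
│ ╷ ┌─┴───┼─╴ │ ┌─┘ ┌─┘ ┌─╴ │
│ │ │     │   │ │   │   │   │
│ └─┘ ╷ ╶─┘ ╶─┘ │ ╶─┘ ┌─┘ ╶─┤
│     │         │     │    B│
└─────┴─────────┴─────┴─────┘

Counting corner cells (2 non-opposite passages):
Total corners: 104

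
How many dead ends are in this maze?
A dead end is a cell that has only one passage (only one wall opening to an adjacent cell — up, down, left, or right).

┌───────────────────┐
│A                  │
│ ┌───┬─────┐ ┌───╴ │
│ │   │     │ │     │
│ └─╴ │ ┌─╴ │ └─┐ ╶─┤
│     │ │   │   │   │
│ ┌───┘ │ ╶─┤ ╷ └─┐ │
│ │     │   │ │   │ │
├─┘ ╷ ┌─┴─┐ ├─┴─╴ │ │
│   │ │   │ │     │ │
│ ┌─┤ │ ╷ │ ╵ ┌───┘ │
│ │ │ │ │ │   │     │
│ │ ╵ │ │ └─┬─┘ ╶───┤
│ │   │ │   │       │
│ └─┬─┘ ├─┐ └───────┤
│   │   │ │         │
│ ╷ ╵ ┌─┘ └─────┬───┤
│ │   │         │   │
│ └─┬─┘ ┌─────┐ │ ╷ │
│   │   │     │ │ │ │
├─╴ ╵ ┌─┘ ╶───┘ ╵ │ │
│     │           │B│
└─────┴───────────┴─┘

Checking each cell for number of passages:

Dead ends found at positions:
  (1, 1)
  (1, 7)
  (3, 0)
  (3, 6)
  (5, 1)
  (6, 6)
  (6, 9)
  (7, 4)
  (7, 9)
  (9, 6)
  (10, 0)
  (10, 3)
  (10, 9)
Total dead ends: 13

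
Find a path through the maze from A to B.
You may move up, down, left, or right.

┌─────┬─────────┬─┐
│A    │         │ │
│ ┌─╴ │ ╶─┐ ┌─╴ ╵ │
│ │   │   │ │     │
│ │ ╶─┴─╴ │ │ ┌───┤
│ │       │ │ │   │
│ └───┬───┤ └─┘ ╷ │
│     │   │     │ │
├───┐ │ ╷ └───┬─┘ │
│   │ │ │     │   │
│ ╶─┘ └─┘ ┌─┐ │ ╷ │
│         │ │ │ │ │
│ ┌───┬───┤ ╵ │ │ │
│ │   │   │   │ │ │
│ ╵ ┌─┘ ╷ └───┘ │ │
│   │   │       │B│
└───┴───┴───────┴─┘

Finding the shortest path through the maze:
Path length: 25 steps
Directions: right → right → down → left → down → right → right → right → up → left → up → right → right → down → down → down → right → right → up → right → down → down → down → down → down

Solution:

┌─────┬─────────┬─┐
│A → ↓│↱ → ↓    │ │
│ ┌─╴ │ ╶─┐ ┌─╴ ╵ │
│ │↓ ↲│↑ ↰│↓│     │
│ │ ╶─┴─╴ │ │ ┌───┤
│ │↳ → → ↑│↓│ │↱ ↓│
│ └───┬───┤ └─┘ ╷ │
│     │   │↳ → ↑│↓│
├───┐ │ ╷ └───┬─┘ │
│   │ │ │     │  ↓│
│ ╶─┘ └─┘ ┌─┐ │ ╷ │
│         │ │ │ │↓│
│ ┌───┬───┤ ╵ │ │ │
│ │   │   │   │ │↓│
│ ╵ ┌─┘ ╷ └───┘ │ │
│   │   │       │B│
└───┴───┴───────┴─┘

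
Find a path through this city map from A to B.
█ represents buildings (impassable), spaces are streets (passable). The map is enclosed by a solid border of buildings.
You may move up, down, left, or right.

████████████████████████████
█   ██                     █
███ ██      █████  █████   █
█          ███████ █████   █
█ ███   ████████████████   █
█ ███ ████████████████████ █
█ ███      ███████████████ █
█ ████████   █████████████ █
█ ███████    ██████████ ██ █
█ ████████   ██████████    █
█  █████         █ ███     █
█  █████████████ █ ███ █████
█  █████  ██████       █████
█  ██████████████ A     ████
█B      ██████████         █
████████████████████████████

Finding the shortest path from A to B:
Movement: cardinal only
Path length: 38 steps
Directions: up → left → left → up → up → left → left → left → left → up → up → up → left → left → up → left → left → left → left → left → up → up → up → left → left → left → left → down → down → down → down → down → down → down → down → down → down → down

Solution:

████████████████████████████
█   ██                     █
███ ██      █████  █████   █
█↓←←←↰     ███████ █████   █
█↓███↑  ████████████████   █
█↓███↑████████████████████ █
█↓███↑←←←←↰███████████████ █
█↓████████↑←↰█████████████ █
█↓███████   ↑██████████ ██ █
█↓████████  ↑██████████    █
█↓ █████    ↑←←←↰█ ███     █
█↓ █████████████↑█ ███ █████
█↓ █████  ██████↑←↰    █████
█↓ ██████████████ A     ████
█B      ██████████         █
████████████████████████████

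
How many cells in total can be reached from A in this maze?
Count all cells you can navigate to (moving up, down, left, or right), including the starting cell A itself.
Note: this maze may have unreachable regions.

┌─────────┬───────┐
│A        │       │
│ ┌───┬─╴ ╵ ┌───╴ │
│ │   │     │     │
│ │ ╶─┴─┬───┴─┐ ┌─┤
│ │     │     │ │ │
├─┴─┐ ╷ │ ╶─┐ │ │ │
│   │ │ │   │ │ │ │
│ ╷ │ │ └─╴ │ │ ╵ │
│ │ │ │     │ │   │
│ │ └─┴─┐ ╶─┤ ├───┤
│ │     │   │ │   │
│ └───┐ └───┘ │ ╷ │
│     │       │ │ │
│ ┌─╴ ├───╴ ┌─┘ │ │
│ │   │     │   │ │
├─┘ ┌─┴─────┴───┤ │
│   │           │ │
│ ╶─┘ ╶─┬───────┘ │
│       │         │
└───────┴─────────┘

Using BFS/flood-fill to find all reachable cells from A:
Maze size: 10 × 9 = 90 total cells
67 cell(s) are walled off and cannot be reached from A.
Reachable cells: 23

Reachable region (· marks reachable cells):

┌─────────┬───────┐
│A · · · ·│· · · ·│
│ ┌───┬─╴ ╵ ┌───╴ │
│·│   │· · ·│· · ·│
│ │ ╶─┴─┬───┴─┐ ┌─┤
│·│     │     │·│·│
├─┴─┐ ╷ │ ╶─┐ │ │ │
│   │ │ │   │ │·│·│
│ ╷ │ │ └─╴ │ │ ╵ │
│ │ │ │     │ │· ·│
│ │ └─┴─┐ ╶─┤ ├───┤
│ │     │   │ │   │
│ └───┐ └───┘ │ ╷ │
│     │       │ │ │
│ ┌─╴ ├───╴ ┌─┘ │ │
│ │   │     │   │ │
├─┘ ┌─┴─────┴───┤ │
│   │           │ │
│ ╶─┘ ╶─┬───────┘ │
│       │         │
└───────┴─────────┘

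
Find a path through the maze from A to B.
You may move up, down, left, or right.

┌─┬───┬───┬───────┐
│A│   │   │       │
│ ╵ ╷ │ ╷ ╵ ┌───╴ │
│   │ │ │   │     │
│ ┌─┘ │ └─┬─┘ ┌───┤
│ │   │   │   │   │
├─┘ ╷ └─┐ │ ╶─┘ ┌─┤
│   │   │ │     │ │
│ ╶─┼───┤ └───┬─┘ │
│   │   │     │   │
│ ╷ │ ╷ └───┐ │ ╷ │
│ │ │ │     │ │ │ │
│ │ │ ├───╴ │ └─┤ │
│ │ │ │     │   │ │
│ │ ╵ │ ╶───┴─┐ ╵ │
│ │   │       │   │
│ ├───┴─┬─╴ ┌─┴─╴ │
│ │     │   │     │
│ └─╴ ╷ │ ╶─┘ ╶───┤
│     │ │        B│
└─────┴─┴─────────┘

Finding the shortest path through the maze:
Path length: 35 steps
Directions: down → right → up → right → down → down → left → down → left → down → right → down → down → down → right → up → up → up → right → down → right → right → down → left → left → down → right → right → down → left → down → right → right → right → right

Solution:

┌─┬───┬───┬───────┐
│A│↱ ↓│   │       │
│ ╵ ╷ │ ╷ ╵ ┌───╴ │
│↳ ↑│↓│ │   │     │
│ ┌─┘ │ └─┬─┘ ┌───┤
│ │↓ ↲│   │   │   │
├─┘ ╷ └─┐ │ ╶─┘ ┌─┤
│↓ ↲│   │ │     │ │
│ ╶─┼───┤ └───┬─┘ │
│↳ ↓│↱ ↓│     │   │
│ ╷ │ ╷ └───┐ │ ╷ │
│ │↓│↑│↳ → ↓│ │ │ │
│ │ │ ├───╴ │ └─┤ │
│ │↓│↑│↓ ← ↲│   │ │
│ │ ╵ │ ╶───┴─┐ ╵ │
│ │↳ ↑│↳ → ↓  │   │
│ ├───┴─┬─╴ ┌─┴─╴ │
│ │     │↓ ↲│     │
│ └─╴ ╷ │ ╶─┘ ╶───┤
│     │ │↳ → → → B│
└─────┴─┴─────────┘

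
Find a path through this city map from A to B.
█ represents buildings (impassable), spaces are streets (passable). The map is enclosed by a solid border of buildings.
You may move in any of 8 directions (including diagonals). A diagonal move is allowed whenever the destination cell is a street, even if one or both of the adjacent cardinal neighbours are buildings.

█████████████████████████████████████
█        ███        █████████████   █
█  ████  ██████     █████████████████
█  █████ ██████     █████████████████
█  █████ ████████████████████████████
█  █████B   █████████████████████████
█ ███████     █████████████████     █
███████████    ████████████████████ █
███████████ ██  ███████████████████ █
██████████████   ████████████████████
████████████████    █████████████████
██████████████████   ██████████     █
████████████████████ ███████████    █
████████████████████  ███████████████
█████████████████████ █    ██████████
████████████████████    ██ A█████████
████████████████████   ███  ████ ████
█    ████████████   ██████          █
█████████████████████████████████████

Finding the shortest path from A to B:
Movement: 8-directional
Path length: 20 steps
Directions: left → up-left → left → left → down-left → up-left → up → up-left → up-left → left → up-left → left → up-left → up-left → up-left → left → left → up-left → left → up-left

Solution:

█████████████████████████████████████
█        ███        █████████████   █
█  ████  ██████     █████████████████
█  █████ ██████     █████████████████
█  █████ ████████████████████████████
█  █████B   █████████████████████████
█ ███████↖←   █████████████████     █
███████████↖←← ████████████████████ █
███████████ ██↖ ███████████████████ █
██████████████ ↖ ████████████████████
████████████████↖←  █████████████████
██████████████████↖← ██████████     █
████████████████████↖███████████    █
████████████████████ ↖███████████████
█████████████████████↑█↙←← ██████████
████████████████████  ↖ ██↖A█████████
████████████████████   ███  ████ ████
█    ████████████   ██████          █
█████████████████████████████████████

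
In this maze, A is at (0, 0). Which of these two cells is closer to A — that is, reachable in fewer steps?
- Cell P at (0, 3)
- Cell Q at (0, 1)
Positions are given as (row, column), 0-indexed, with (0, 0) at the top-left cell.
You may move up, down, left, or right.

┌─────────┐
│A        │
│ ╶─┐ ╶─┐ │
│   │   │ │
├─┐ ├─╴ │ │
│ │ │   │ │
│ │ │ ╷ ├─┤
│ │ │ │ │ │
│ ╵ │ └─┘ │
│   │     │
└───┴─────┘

Shortest path A → P at (0, 3): 3 steps
Shortest path A → Q at (0, 1): 1 steps

Q is closer (1 steps vs 3 steps).

Path to P:

┌─────────┐
│A → → P  │
│ ╶─┐ ╶─┐ │
│   │   │ │
├─┐ ├─╴ │ │
│ │ │   │ │
│ │ │ ╷ ├─┤
│ │ │ │ │ │
│ ╵ │ └─┘ │
│   │     │
└───┴─────┘

Path to Q:

┌─────────┐
│A Q      │
│ ╶─┐ ╶─┐ │
│   │   │ │
├─┐ ├─╴ │ │
│ │ │   │ │
│ │ │ ╷ ├─┤
│ │ │ │ │ │
│ ╵ │ └─┘ │
│   │     │
└───┴─────┘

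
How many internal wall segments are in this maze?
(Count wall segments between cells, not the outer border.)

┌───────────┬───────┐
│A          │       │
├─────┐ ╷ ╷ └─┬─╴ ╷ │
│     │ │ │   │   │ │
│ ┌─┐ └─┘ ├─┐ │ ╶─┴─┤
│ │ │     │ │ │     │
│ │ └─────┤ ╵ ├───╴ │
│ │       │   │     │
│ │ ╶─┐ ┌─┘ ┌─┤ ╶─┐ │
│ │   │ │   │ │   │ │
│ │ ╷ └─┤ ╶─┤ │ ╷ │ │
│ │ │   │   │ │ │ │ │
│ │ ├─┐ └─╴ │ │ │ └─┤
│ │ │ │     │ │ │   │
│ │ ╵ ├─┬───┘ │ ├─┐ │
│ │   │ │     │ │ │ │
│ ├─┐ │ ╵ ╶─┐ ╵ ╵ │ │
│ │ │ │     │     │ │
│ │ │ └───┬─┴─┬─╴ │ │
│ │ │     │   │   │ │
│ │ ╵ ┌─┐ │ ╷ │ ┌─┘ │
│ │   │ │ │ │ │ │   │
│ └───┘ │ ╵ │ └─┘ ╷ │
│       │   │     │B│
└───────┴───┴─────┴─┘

Counting internal wall segments:
Total internal walls: 99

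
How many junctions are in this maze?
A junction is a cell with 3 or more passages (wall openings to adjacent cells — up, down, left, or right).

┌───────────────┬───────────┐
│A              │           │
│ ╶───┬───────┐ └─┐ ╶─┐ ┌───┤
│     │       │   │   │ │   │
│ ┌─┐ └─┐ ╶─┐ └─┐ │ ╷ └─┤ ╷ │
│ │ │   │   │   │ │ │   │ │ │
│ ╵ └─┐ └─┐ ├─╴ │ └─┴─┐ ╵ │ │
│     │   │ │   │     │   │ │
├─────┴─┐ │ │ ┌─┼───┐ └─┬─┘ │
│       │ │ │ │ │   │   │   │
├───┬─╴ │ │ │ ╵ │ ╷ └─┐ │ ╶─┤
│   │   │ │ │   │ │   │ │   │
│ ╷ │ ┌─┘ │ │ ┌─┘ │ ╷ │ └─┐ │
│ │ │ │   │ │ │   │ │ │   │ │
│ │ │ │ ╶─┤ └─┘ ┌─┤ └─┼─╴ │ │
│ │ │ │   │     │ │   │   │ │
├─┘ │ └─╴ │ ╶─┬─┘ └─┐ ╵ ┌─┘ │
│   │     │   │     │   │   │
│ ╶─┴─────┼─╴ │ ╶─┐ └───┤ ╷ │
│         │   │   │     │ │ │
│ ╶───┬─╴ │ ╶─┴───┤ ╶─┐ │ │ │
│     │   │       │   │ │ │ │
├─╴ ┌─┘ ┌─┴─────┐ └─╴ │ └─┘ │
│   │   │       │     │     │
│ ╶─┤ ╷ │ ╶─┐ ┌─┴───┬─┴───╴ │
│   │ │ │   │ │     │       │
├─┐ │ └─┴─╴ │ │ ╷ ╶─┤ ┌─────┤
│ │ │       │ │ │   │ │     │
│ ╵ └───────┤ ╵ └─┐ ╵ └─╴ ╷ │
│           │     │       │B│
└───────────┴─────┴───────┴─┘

Checking each cell for number of passages:

Junctions found (3+ passages):
  (0, 9): 3 passages
  (0, 11): 3 passages
  (1, 0): 3 passages
  (1, 4): 3 passages
  (1, 9): 3 passages
  (3, 1): 3 passages
  (5, 6): 3 passages
  (5, 9): 3 passages
  (7, 5): 3 passages
  (8, 8): 3 passages
  (8, 13): 3 passages
  (9, 0): 3 passages
  (9, 9): 3 passages
  (10, 1): 3 passages
  (11, 3): 3 passages
  (11, 6): 3 passages
  (11, 13): 3 passages
  (12, 8): 3 passages
  (13, 12): 3 passages
  (14, 1): 3 passages
  (14, 7): 3 passages
  (14, 10): 3 passages
Total junctions: 22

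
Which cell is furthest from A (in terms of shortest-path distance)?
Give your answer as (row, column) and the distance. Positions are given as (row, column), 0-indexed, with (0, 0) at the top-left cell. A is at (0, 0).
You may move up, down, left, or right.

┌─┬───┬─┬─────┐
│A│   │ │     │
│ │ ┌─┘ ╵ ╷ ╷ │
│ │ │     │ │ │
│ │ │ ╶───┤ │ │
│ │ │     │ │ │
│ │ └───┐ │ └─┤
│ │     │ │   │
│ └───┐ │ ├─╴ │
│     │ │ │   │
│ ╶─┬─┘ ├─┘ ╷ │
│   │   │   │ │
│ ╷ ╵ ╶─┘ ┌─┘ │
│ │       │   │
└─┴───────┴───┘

Computing BFS distances from A to all cells:
Furthest cell: (4, 4)
Distance: 28 steps

Path from A to the furthest cell:

┌─┬───┬─┬─────┐
│A│   │ │↓ ↰  │
│ │ ┌─┘ ╵ ╷ ╷ │
│↓│ │↓ ← ↲│↑│ │
│ │ │ ╶───┤ │ │
│↓│ │↳ → ↓│↑│ │
│ │ └───┐ │ └─┤
│↓│     │↓│↑ ↰│
│ └───┐ │ ├─╴ │
│↓    │ │B│↱ ↑│
│ ╶─┬─┘ ├─┘ ╷ │
│↳ ↓│   │↱ ↑│ │
│ ╷ ╵ ╶─┘ ┌─┘ │
│ │↳ → → ↑│   │
└─┴───────┴───┘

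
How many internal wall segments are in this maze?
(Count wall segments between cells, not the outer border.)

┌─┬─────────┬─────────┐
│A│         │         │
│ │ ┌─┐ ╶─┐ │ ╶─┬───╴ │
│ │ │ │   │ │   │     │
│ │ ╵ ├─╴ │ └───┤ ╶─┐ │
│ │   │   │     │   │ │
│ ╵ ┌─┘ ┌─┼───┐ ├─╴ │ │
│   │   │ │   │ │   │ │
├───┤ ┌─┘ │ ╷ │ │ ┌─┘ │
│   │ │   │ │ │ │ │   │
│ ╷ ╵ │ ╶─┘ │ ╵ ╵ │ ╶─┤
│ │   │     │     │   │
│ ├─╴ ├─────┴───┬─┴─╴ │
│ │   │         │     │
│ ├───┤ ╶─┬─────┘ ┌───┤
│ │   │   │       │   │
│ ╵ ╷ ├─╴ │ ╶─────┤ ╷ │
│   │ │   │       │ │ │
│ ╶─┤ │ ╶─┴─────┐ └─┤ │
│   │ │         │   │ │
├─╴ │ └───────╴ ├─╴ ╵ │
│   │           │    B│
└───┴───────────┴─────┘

Counting internal wall segments:
Total internal walls: 100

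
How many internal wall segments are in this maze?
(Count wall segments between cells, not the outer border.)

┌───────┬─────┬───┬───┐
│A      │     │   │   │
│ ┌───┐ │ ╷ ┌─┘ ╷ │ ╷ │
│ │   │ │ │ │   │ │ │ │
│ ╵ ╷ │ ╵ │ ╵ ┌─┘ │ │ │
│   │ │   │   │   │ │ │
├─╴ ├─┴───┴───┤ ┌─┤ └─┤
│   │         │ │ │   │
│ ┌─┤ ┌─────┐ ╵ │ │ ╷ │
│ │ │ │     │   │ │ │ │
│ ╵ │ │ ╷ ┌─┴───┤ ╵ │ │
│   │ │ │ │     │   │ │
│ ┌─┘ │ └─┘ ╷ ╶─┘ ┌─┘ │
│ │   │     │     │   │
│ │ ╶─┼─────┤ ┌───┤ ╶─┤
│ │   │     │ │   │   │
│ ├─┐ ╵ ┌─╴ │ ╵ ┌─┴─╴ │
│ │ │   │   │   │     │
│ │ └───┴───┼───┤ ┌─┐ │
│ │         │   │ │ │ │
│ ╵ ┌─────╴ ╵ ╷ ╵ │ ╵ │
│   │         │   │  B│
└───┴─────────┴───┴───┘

Counting internal wall segments:
Total internal walls: 100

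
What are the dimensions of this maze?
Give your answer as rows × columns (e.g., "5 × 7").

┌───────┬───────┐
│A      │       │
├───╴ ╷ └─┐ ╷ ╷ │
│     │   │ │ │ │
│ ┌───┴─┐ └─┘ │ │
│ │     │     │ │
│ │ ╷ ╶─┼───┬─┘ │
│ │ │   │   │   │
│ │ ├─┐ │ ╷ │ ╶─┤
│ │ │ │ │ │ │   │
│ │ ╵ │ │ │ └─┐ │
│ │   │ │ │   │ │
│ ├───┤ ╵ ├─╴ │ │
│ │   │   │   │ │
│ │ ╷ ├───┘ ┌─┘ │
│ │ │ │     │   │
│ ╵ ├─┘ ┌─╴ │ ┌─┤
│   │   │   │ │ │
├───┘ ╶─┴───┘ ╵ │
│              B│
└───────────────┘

Counting the maze dimensions:
Rows (vertical): 10
Columns (horizontal): 8
Dimensions: 10 × 8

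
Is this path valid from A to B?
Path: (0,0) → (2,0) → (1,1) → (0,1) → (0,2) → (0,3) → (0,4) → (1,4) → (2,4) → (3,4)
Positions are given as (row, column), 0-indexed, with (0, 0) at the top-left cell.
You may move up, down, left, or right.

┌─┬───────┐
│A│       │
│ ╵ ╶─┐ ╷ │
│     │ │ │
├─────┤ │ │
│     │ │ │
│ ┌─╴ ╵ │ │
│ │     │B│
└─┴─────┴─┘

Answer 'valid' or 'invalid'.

Checking path validity:
Result: Invalid move at step 1: cannot move from (0, 0) to (2, 0).

invalid

Correct solution:

┌─┬───────┐
│A│↱ → → ↓│
│ ╵ ╶─┐ ╷ │
│↳ ↑  │ │↓│
├─────┤ │ │
│     │ │↓│
│ ┌─╴ ╵ │ │
│ │     │B│
└─┴─────┴─┘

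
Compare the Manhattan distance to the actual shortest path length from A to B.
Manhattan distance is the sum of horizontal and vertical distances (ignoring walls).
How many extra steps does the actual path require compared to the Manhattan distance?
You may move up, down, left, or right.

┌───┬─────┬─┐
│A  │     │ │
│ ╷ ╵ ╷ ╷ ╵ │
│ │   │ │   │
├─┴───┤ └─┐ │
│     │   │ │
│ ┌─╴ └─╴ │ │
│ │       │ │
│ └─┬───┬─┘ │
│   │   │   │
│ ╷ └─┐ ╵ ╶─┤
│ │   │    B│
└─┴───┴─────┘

Manhattan distance: |5 - 0| + |5 - 0| = 10
Actual path length: 14
Extra steps: 14 - 10 = 4

Solution:

┌───┬─────┬─┐
│A ↓│↱ → ↓│ │
│ ╷ ╵ ╷ ╷ ╵ │
│ │↳ ↑│ │↳ ↓│
├─┴───┤ └─┐ │
│     │   │↓│
│ ┌─╴ └─╴ │ │
│ │       │↓│
│ └─┬───┬─┘ │
│   │   │↓ ↲│
│ ╷ └─┐ ╵ ╶─┤
│ │   │  ↳ B│
└─┴───┴─────┘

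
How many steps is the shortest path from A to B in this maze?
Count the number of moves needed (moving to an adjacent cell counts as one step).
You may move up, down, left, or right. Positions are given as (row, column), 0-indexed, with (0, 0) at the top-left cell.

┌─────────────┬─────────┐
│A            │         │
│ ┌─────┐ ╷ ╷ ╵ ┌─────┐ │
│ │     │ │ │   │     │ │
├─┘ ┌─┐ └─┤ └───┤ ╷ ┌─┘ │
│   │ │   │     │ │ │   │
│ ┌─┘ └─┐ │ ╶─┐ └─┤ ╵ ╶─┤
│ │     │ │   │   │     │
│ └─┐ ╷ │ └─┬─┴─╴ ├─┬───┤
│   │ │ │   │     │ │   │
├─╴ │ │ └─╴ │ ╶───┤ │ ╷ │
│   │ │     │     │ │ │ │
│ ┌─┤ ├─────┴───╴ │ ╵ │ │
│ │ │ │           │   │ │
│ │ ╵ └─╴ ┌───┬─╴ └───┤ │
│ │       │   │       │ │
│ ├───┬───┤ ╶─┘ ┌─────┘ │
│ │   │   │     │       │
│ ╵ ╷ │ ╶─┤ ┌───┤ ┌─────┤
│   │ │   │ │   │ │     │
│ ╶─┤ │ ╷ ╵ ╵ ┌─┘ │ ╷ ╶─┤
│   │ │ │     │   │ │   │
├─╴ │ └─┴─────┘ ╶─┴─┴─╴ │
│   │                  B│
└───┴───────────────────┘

Using BFS to find shortest path:
Start: (0, 0), End: (11, 11)
Path found:
(0,0) → (0,1) → (0,2) → (0,3) → (0,4) → (0,5) → (1,5) → (2,5) → (2,6) → (2,7) → (3,7) → (3,8) → (4,8) → (4,7) → (4,6) → (5,6) → (5,7) → (5,8) → (6,8) → (6,7) → (6,6) → (6,5) → (6,4) → (7,4) → (7,3) → (7,2) → (6,2) → (5,2) → (4,2) → (3,2) → (3,3) → (4,3) → (5,3) → (5,4) → (5,5) → (4,5) → (4,4) → (3,4) → (2,4) → (2,3) → (1,3) → (1,2) → (1,1) → (2,1) → (2,0) → (3,0) → (4,0) → (4,1) → (5,1) → (5,0) → (6,0) → (7,0) → (8,0) → (9,0) → (9,1) → (8,1) → (8,2) → (9,2) → (10,2) → (11,2) → (11,3) → (11,4) → (11,5) → (11,6) → (11,7) → (11,8) → (11,9) → (11,10) → (11,11)
Number of steps: 68

Solution:

┌─────────────┬─────────┐
│A → → → → ↓  │         │
│ ┌─────┐ ╷ ╷ ╵ ┌─────┐ │
│ │↓ ← ↰│ │↓│   │     │ │
├─┘ ┌─┐ └─┤ └───┤ ╷ ┌─┘ │
│↓ ↲│ │↑ ↰│↳ → ↓│ │ │   │
│ ┌─┘ └─┐ │ ╶─┐ └─┤ ╵ ╶─┤
│↓│  ↱ ↓│↑│   │↳ ↓│     │
│ └─┐ ╷ │ └─┬─┴─╴ ├─┬───┤
│↳ ↓│↑│↓│↑ ↰│↓ ← ↲│ │   │
├─╴ │ │ └─╴ │ ╶───┤ │ ╷ │
│↓ ↲│↑│↳ → ↑│↳ → ↓│ │ │ │
│ ┌─┤ ├─────┴───╴ │ ╵ │ │
│↓│ │↑│  ↓ ← ← ← ↲│   │ │
│ │ ╵ └─╴ ┌───┬─╴ └───┤ │
│↓│  ↑ ← ↲│   │       │ │
│ ├───┬───┤ ╶─┘ ┌─────┘ │
│↓│↱ ↓│   │     │       │
│ ╵ ╷ │ ╶─┤ ┌───┤ ┌─────┤
│↳ ↑│↓│   │ │   │ │     │
│ ╶─┤ │ ╷ ╵ ╵ ┌─┘ │ ╷ ╶─┤
│   │↓│ │     │   │ │   │
├─╴ │ └─┴─────┘ ╶─┴─┴─╴ │
│   │↳ → → → → → → → → B│
└───┴───────────────────┘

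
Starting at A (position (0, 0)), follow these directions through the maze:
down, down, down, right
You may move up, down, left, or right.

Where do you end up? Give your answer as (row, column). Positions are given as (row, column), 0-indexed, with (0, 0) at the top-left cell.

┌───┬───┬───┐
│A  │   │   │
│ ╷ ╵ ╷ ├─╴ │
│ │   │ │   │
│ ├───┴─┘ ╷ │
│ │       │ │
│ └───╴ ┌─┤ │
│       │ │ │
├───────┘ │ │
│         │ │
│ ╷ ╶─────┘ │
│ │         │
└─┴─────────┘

Following directions step by step:
Start: (0, 0)
  down: (0, 0) → (1, 0)
  down: (1, 0) → (2, 0)
  down: (2, 0) → (3, 0)
  right: (3, 0) → (3, 1)
Final position: (3, 1)

Path taken:

┌───┬───┬───┐
│A  │   │   │
│ ╷ ╵ ╷ ├─╴ │
│↓│   │ │   │
│ ├───┴─┘ ╷ │
│↓│       │ │
│ └───╴ ┌─┤ │
│↳ B    │ │ │
├───────┘ │ │
│         │ │
│ ╷ ╶─────┘ │
│ │         │
└─┴─────────┘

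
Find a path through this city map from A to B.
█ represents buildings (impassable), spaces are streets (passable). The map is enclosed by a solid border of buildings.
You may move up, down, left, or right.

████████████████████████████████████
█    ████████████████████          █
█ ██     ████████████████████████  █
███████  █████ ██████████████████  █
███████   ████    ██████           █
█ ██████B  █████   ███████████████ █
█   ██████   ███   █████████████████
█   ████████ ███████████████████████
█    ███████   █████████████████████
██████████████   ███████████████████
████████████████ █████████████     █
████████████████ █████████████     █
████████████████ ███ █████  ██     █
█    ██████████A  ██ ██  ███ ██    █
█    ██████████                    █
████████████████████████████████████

Finding the shortest path from A to B:
Movement: cardinal only
Path length: 17 steps
Directions: right → up → up → up → up → left → left → up → left → left → up → up → left → left → up → left → left

Solution:

████████████████████████████████████
█    ████████████████████          █
█ ██     ████████████████████████  █
███████  █████ ██████████████████  █
███████   ████    ██████           █
█ ██████B←↰█████   ███████████████ █
█   ██████↑←↰███   █████████████████
█   ████████↑███████████████████████
█    ███████↑←↰█████████████████████
██████████████↑←↰███████████████████
████████████████↑█████████████     █
████████████████↑█████████████     █
████████████████↑███ █████  ██     █
█    ██████████A↑ ██ ██  ███ ██    █
█    ██████████                    █
████████████████████████████████████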